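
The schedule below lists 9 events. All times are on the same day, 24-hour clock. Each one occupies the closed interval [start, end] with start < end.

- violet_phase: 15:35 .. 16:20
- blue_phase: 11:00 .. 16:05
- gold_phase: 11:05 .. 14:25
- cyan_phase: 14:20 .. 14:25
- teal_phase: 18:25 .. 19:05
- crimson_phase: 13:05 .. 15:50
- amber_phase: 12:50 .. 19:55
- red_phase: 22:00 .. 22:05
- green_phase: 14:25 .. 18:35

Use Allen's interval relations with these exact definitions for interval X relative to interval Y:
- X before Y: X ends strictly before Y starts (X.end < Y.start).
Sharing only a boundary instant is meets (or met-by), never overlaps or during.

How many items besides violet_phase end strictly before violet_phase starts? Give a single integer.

Target violet_phase = [15:35, 16:20].
amber_phase [12:50, 19:55] → contains → no.
blue_phase [11:00, 16:05] → overlaps → no.
crimson_phase [13:05, 15:50] → overlaps → no.
cyan_phase [14:20, 14:25] → before → counts.
gold_phase [11:05, 14:25] → before → counts.
green_phase [14:25, 18:35] → contains → no.
red_phase [22:00, 22:05] → after → no.
teal_phase [18:25, 19:05] → after → no.
Total: 2.

2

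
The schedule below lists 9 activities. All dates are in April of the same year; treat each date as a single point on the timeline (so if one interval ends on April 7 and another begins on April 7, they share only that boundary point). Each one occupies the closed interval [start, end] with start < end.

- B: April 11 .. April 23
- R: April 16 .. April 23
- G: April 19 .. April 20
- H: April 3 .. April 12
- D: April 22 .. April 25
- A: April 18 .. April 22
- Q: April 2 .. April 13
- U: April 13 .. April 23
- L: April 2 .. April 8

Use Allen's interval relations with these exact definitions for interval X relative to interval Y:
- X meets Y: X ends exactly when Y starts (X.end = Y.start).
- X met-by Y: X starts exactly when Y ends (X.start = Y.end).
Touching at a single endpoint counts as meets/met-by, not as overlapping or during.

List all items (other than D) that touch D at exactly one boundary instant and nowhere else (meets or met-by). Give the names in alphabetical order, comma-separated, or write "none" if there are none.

A

Target D = [April 22, April 25].
A [April 18, April 22] → meets → yes.
B [April 11, April 23] → overlaps → no.
G [April 19, April 20] → before → no.
H [April 3, April 12] → before → no.
L [April 2, April 8] → before → no.
Q [April 2, April 13] → before → no.
R [April 16, April 23] → overlaps → no.
U [April 13, April 23] → overlaps → no.
Result: A.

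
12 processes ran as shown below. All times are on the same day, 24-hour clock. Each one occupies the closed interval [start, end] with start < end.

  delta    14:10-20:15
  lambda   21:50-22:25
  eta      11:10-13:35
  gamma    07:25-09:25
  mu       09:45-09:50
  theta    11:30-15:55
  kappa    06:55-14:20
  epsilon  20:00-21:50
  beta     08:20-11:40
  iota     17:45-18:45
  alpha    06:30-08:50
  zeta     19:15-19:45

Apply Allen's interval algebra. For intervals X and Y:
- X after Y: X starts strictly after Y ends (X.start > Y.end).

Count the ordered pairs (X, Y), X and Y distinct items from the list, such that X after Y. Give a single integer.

47

Checking all 132 ordered pairs for relation 'after'; matching pairs in alphabetical order:
(delta, alpha): delta after alpha ✓
(delta, beta): delta after beta ✓
(delta, eta): delta after eta ✓
(delta, gamma): delta after gamma ✓
(delta, mu): delta after mu ✓
(epsilon, alpha): epsilon after alpha ✓
(epsilon, beta): epsilon after beta ✓
(epsilon, eta): epsilon after eta ✓
(epsilon, gamma): epsilon after gamma ✓
(epsilon, iota): epsilon after iota ✓
(epsilon, kappa): epsilon after kappa ✓
(epsilon, mu): epsilon after mu ✓
(epsilon, theta): epsilon after theta ✓
(epsilon, zeta): epsilon after zeta ✓
(eta, alpha): eta after alpha ✓
(eta, gamma): eta after gamma ✓
(eta, mu): eta after mu ✓
(iota, alpha): iota after alpha ✓
(iota, beta): iota after beta ✓
(iota, eta): iota after eta ✓
(iota, gamma): iota after gamma ✓
(iota, kappa): iota after kappa ✓
(iota, mu): iota after mu ✓
(iota, theta): iota after theta ✓
... plus 23 further pairs not listed.
Count: 47.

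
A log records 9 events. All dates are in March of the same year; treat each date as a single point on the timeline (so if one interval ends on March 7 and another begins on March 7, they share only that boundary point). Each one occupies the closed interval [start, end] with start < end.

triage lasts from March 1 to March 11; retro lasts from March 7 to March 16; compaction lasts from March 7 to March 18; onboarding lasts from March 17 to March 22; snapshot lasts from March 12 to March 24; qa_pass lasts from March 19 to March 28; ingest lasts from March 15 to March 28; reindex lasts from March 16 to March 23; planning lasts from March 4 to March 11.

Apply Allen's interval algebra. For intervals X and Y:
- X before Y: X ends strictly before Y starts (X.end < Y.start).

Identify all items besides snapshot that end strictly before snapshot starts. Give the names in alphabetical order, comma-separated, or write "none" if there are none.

Target snapshot = [March 12, March 24].
compaction [March 7, March 18] → overlaps → no.
ingest [March 15, March 28] → overlapped-by → no.
onboarding [March 17, March 22] → during → no.
planning [March 4, March 11] → before → yes.
qa_pass [March 19, March 28] → overlapped-by → no.
reindex [March 16, March 23] → during → no.
retro [March 7, March 16] → overlaps → no.
triage [March 1, March 11] → before → yes.
Result: planning, triage.

planning, triage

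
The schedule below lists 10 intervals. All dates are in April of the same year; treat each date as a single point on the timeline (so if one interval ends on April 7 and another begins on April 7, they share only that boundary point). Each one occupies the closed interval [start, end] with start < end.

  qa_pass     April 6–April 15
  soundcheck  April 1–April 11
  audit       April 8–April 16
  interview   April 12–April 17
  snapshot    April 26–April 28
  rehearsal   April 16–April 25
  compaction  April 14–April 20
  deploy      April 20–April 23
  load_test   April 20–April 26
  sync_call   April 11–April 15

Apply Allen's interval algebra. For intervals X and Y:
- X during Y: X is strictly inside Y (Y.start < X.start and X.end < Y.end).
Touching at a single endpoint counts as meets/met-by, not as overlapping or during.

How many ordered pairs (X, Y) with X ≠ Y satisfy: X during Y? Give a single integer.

2

Checking all 90 ordered pairs for relation 'during'; matching pairs in alphabetical order:
(deploy, rehearsal): deploy during rehearsal ✓
(sync_call, audit): sync_call during audit ✓
Count: 2.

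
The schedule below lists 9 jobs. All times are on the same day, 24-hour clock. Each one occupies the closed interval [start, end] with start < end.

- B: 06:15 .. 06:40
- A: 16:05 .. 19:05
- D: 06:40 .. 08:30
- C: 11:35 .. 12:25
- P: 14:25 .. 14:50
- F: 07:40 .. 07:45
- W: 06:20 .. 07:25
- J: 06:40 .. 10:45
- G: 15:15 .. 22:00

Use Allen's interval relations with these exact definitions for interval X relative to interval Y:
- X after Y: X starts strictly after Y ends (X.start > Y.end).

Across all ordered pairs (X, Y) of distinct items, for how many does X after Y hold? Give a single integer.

Checking all 72 ordered pairs for relation 'after'; matching pairs in alphabetical order:
(A, B): A after B ✓
(A, C): A after C ✓
(A, D): A after D ✓
(A, F): A after F ✓
(A, J): A after J ✓
(A, P): A after P ✓
(A, W): A after W ✓
(C, B): C after B ✓
(C, D): C after D ✓
(C, F): C after F ✓
(C, J): C after J ✓
(C, W): C after W ✓
(F, B): F after B ✓
(F, W): F after W ✓
(G, B): G after B ✓
(G, C): G after C ✓
(G, D): G after D ✓
(G, F): G after F ✓
(G, J): G after J ✓
(G, P): G after P ✓
(G, W): G after W ✓
(P, B): P after B ✓
(P, C): P after C ✓
(P, D): P after D ✓
... plus 3 further pairs not listed.
Count: 27.

27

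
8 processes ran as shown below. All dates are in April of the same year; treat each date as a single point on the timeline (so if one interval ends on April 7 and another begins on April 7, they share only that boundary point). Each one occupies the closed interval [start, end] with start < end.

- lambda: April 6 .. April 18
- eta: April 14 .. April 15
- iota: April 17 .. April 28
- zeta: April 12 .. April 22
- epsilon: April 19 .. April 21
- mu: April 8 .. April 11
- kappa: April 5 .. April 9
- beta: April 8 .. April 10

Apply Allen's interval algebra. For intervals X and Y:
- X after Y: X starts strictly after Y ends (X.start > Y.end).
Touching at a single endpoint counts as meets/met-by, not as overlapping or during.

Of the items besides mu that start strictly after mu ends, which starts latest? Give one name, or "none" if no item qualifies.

epsilon

Target mu = [April 8, April 11].
beta [April 8, April 10] → starts → excluded.
epsilon [April 19, April 21] → after → candidate.
eta [April 14, April 15] → after → candidate.
iota [April 17, April 28] → after → candidate.
kappa [April 5, April 9] → overlaps → excluded.
lambda [April 6, April 18] → contains → excluded.
zeta [April 12, April 22] → after → candidate.
Among candidates, latest start is April 19 → epsilon.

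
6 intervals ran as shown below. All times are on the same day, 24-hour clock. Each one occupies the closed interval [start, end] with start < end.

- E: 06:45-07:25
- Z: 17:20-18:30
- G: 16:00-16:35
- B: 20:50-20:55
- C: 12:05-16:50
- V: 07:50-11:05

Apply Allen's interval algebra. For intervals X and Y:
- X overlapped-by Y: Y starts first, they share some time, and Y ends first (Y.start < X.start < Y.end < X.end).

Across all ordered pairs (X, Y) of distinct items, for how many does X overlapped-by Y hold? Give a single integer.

0

Checking all 30 ordered pairs for relation 'overlapped-by'; matching pairs in alphabetical order:
No pair satisfies it.
Count: 0.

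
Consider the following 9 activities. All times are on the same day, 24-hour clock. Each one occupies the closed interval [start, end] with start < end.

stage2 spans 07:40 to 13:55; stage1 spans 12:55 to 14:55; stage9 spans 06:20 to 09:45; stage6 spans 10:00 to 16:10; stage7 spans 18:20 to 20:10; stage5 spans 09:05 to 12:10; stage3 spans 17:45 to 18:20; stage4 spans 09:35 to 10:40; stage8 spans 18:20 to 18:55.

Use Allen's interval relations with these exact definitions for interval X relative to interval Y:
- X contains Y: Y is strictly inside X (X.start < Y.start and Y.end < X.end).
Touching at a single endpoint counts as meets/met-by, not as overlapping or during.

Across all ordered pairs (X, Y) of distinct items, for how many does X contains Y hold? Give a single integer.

Checking all 72 ordered pairs for relation 'contains'; matching pairs in alphabetical order:
(stage2, stage4): stage2 contains stage4 ✓
(stage2, stage5): stage2 contains stage5 ✓
(stage5, stage4): stage5 contains stage4 ✓
(stage6, stage1): stage6 contains stage1 ✓
Count: 4.

4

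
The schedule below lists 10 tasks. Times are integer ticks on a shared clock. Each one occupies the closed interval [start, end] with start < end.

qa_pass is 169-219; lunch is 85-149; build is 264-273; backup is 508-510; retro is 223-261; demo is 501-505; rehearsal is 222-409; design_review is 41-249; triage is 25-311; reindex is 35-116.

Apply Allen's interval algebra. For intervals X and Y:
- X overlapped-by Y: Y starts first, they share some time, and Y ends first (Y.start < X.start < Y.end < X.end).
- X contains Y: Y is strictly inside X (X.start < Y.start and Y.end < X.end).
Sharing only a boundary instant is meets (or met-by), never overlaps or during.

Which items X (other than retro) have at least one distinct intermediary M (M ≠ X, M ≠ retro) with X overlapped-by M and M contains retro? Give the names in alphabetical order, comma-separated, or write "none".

rehearsal

Target retro = [223, 261].
Intermediaries M with M contains retro: rehearsal, triage.
Via rehearsal — items with X overlapped-by rehearsal: none.
Via triage — items with X overlapped-by triage: rehearsal.
Union: rehearsal.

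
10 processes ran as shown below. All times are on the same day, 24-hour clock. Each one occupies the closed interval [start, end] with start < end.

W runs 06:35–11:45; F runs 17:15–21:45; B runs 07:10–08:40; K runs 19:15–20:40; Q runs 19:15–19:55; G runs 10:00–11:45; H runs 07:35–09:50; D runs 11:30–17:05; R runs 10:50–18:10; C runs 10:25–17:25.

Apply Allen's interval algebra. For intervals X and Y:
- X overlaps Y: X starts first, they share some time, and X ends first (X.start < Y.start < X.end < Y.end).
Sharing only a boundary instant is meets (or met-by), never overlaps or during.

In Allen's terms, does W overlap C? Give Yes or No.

W = [06:35, 11:45], C = [10:25, 17:25].
Actual relation of W to C: overlaps.
Asked whether 'overlaps' holds → Yes.

Yes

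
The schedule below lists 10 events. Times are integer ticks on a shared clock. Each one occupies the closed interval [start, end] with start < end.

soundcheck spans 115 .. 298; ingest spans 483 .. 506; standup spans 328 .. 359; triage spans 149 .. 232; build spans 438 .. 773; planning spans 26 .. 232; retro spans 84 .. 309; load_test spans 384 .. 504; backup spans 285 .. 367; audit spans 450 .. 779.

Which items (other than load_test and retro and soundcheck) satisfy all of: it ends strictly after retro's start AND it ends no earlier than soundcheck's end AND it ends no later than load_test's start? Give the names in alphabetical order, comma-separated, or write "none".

backup, standup

Conditions: its end is strictly after retro's start (X.end > 84) AND its end is no earlier than soundcheck's end (X.end >= 298) AND its end is no later than load_test's start (X.end <= 384).
audit: end 779 > 84? ✓; end 779 >= 298? ✓; end 779 <= 384? ✗ → no.
backup: end 367 > 84? ✓; end 367 >= 298? ✓; end 367 <= 384? ✓ → yes.
build: end 773 > 84? ✓; end 773 >= 298? ✓; end 773 <= 384? ✗ → no.
ingest: end 506 > 84? ✓; end 506 >= 298? ✓; end 506 <= 384? ✗ → no.
planning: end 232 > 84? ✓; end 232 >= 298? ✗; end 232 <= 384? ✓ → no.
standup: end 359 > 84? ✓; end 359 >= 298? ✓; end 359 <= 384? ✓ → yes.
triage: end 232 > 84? ✓; end 232 >= 298? ✗; end 232 <= 384? ✓ → no.
Result: backup, standup.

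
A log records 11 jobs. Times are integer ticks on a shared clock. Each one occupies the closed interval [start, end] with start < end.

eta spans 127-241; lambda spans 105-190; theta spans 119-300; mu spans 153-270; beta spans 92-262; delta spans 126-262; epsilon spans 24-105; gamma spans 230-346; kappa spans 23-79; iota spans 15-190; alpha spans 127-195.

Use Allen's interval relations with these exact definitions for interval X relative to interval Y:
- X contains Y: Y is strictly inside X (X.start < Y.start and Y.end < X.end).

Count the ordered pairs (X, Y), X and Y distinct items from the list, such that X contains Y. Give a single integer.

11

Checking all 110 ordered pairs for relation 'contains'; matching pairs in alphabetical order:
(beta, alpha): beta contains alpha ✓
(beta, eta): beta contains eta ✓
(beta, lambda): beta contains lambda ✓
(delta, alpha): delta contains alpha ✓
(delta, eta): delta contains eta ✓
(iota, epsilon): iota contains epsilon ✓
(iota, kappa): iota contains kappa ✓
(theta, alpha): theta contains alpha ✓
(theta, delta): theta contains delta ✓
(theta, eta): theta contains eta ✓
(theta, mu): theta contains mu ✓
Count: 11.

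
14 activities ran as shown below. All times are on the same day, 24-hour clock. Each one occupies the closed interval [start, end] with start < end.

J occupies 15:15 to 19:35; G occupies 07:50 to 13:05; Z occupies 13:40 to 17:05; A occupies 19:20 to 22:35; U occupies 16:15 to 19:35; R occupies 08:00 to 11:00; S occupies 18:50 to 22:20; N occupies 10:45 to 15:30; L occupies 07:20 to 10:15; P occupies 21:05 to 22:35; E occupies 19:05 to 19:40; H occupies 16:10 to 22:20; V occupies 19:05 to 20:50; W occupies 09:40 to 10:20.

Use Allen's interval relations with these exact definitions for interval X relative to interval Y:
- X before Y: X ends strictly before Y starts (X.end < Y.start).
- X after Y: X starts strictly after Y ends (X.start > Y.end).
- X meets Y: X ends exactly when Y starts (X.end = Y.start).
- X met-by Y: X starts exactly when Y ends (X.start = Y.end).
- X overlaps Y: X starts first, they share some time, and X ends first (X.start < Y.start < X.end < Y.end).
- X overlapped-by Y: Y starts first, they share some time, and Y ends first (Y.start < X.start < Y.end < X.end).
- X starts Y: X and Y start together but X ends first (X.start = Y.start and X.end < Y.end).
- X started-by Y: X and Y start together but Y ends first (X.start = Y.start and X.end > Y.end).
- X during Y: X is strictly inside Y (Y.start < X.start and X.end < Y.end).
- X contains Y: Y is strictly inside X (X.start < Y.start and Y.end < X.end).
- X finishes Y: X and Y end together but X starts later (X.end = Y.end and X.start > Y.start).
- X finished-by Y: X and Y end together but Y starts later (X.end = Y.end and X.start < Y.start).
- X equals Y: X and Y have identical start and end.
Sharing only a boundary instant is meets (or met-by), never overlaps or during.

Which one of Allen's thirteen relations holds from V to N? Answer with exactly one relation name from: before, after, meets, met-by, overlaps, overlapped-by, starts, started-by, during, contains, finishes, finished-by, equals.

V = [19:05, 20:50]; N = [10:45, 15:30].
Compare endpoints: V.start > N.start, V.start > N.end, V.end > N.start, V.end > N.end.
That pattern is 'after'.

after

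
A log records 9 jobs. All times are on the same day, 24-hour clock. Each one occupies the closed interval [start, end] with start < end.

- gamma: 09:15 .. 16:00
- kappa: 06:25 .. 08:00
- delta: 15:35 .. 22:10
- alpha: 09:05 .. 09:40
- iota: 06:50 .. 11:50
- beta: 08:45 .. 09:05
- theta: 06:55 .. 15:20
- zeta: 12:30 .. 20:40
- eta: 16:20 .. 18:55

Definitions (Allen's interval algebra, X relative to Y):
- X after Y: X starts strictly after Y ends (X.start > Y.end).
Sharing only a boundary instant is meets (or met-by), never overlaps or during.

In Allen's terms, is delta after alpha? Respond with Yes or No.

Yes

delta = [15:35, 22:10], alpha = [09:05, 09:40].
Actual relation of delta to alpha: after.
Asked whether 'after' holds → Yes.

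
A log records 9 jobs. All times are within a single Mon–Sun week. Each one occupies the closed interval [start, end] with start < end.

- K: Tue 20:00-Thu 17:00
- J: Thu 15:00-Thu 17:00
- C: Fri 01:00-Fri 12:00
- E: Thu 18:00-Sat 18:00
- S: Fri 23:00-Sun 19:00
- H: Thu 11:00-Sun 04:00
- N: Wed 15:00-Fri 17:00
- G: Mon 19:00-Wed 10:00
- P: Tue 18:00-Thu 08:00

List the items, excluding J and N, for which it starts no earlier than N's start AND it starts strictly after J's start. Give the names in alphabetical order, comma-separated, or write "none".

Conditions: its start is no earlier than N's start (X.start >= Wed 15:00) AND its start is strictly after J's start (X.start > Thu 15:00).
C: start Fri 01:00 >= Wed 15:00? ✓; start Fri 01:00 > Thu 15:00? ✓ → yes.
E: start Thu 18:00 >= Wed 15:00? ✓; start Thu 18:00 > Thu 15:00? ✓ → yes.
G: start Mon 19:00 >= Wed 15:00? ✗; start Mon 19:00 > Thu 15:00? ✗ → no.
H: start Thu 11:00 >= Wed 15:00? ✓; start Thu 11:00 > Thu 15:00? ✗ → no.
K: start Tue 20:00 >= Wed 15:00? ✗; start Tue 20:00 > Thu 15:00? ✗ → no.
P: start Tue 18:00 >= Wed 15:00? ✗; start Tue 18:00 > Thu 15:00? ✗ → no.
S: start Fri 23:00 >= Wed 15:00? ✓; start Fri 23:00 > Thu 15:00? ✓ → yes.
Result: C, E, S.

C, E, S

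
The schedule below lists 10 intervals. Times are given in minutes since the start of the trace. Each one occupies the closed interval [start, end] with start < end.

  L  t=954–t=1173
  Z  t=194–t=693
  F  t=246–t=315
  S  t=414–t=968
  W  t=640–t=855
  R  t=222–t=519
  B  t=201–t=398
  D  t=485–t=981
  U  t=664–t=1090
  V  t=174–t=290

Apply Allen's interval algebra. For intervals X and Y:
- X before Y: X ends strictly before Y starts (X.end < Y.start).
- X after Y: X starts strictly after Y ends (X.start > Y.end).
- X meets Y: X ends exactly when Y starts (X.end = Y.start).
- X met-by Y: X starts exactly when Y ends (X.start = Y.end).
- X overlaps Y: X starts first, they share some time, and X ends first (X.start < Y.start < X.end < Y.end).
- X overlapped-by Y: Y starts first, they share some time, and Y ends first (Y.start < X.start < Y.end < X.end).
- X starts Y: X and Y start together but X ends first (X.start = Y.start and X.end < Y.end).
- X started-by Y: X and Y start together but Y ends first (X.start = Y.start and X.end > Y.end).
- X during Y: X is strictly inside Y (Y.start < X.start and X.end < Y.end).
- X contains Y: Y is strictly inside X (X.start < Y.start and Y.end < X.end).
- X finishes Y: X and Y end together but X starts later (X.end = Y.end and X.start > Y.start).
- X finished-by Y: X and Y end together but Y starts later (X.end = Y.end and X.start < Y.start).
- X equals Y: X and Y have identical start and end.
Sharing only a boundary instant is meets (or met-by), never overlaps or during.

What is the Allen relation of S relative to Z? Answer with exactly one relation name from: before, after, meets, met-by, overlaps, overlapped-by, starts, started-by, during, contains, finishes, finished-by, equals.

overlapped-by

S = [t=414, t=968]; Z = [t=194, t=693].
Compare endpoints: S.start > Z.start, S.start < Z.end, S.end > Z.start, S.end > Z.end.
That pattern is 'overlapped-by'.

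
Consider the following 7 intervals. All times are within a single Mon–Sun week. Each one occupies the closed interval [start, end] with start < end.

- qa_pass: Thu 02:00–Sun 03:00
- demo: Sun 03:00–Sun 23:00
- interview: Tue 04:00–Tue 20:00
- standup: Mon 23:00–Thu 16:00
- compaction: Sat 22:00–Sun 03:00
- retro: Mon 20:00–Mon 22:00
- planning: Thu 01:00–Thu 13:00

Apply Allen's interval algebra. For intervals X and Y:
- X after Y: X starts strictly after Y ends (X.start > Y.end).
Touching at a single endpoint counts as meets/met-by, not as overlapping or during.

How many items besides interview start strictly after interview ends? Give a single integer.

4

Target interview = [Tue 04:00, Tue 20:00].
compaction [Sat 22:00, Sun 03:00] → after → counts.
demo [Sun 03:00, Sun 23:00] → after → counts.
planning [Thu 01:00, Thu 13:00] → after → counts.
qa_pass [Thu 02:00, Sun 03:00] → after → counts.
retro [Mon 20:00, Mon 22:00] → before → no.
standup [Mon 23:00, Thu 16:00] → contains → no.
Total: 4.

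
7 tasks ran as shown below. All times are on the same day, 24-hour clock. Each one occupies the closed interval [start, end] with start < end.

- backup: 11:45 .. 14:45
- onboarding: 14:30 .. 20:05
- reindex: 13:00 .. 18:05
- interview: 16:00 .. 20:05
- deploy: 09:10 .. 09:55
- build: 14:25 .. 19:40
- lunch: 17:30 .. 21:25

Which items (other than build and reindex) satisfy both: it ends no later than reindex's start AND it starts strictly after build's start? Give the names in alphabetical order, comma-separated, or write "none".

Conditions: its end is no later than reindex's start (X.end <= 13:00) AND its start is strictly after build's start (X.start > 14:25).
backup: end 14:45 <= 13:00? ✗; start 11:45 > 14:25? ✗ → no.
deploy: end 09:55 <= 13:00? ✓; start 09:10 > 14:25? ✗ → no.
interview: end 20:05 <= 13:00? ✗; start 16:00 > 14:25? ✓ → no.
lunch: end 21:25 <= 13:00? ✗; start 17:30 > 14:25? ✓ → no.
onboarding: end 20:05 <= 13:00? ✗; start 14:30 > 14:25? ✓ → no.
Result: none.

none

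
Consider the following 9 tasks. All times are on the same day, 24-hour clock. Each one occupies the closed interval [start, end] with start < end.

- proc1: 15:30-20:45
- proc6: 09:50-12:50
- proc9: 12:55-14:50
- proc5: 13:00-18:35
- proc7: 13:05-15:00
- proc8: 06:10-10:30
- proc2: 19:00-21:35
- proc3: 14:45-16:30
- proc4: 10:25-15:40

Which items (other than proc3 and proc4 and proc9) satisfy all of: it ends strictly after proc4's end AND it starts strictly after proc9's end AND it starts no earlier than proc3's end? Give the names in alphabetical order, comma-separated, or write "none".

Conditions: its end is strictly after proc4's end (X.end > 15:40) AND its start is strictly after proc9's end (X.start > 14:50) AND its start is no earlier than proc3's end (X.start >= 16:30).
proc1: end 20:45 > 15:40? ✓; start 15:30 > 14:50? ✓; start 15:30 >= 16:30? ✗ → no.
proc2: end 21:35 > 15:40? ✓; start 19:00 > 14:50? ✓; start 19:00 >= 16:30? ✓ → yes.
proc5: end 18:35 > 15:40? ✓; start 13:00 > 14:50? ✗; start 13:00 >= 16:30? ✗ → no.
proc6: end 12:50 > 15:40? ✗; start 09:50 > 14:50? ✗; start 09:50 >= 16:30? ✗ → no.
proc7: end 15:00 > 15:40? ✗; start 13:05 > 14:50? ✗; start 13:05 >= 16:30? ✗ → no.
proc8: end 10:30 > 15:40? ✗; start 06:10 > 14:50? ✗; start 06:10 >= 16:30? ✗ → no.
Result: proc2.

proc2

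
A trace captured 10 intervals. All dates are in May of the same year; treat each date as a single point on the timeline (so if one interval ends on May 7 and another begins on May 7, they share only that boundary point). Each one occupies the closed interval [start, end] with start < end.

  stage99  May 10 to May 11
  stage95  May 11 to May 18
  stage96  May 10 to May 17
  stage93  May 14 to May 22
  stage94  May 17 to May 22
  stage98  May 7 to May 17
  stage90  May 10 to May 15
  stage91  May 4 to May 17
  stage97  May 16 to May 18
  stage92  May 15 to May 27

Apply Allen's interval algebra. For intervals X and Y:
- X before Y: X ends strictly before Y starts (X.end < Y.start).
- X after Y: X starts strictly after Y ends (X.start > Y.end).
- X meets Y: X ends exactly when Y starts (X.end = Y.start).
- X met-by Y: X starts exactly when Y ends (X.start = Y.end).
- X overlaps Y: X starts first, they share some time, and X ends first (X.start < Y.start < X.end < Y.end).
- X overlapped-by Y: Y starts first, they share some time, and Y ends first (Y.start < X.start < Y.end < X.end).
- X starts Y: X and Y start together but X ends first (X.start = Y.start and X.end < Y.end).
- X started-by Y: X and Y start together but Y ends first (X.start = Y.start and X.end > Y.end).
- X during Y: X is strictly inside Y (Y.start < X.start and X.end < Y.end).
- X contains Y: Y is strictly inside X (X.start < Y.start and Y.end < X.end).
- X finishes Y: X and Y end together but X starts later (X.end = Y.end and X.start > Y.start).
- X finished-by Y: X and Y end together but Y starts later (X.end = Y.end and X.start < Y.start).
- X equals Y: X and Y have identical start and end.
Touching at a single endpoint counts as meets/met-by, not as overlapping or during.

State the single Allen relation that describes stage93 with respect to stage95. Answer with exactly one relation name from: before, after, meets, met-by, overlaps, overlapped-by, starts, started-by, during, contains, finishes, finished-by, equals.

stage93 = [May 14, May 22]; stage95 = [May 11, May 18].
Compare endpoints: stage93.start > stage95.start, stage93.start < stage95.end, stage93.end > stage95.start, stage93.end > stage95.end.
That pattern is 'overlapped-by'.

overlapped-by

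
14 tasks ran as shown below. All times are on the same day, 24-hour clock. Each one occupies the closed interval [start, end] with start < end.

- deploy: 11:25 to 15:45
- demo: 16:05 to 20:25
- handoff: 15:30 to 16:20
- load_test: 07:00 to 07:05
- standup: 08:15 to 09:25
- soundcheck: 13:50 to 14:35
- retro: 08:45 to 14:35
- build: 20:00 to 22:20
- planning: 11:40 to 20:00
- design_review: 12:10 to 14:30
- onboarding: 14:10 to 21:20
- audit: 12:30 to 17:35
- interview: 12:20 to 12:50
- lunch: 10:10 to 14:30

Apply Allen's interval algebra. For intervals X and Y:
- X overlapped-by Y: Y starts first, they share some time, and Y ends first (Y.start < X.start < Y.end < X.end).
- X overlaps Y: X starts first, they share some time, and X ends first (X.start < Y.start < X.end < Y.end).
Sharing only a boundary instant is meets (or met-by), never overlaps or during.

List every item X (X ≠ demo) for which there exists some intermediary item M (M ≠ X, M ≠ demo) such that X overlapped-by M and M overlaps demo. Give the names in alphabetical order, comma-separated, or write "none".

onboarding

Target demo = [16:05, 20:25].
Intermediaries M with M overlaps demo: audit, handoff, planning.
Via audit — items with X overlapped-by audit: onboarding.
Via handoff — items with X overlapped-by handoff: none.
Via planning — items with X overlapped-by planning: onboarding.
Union: onboarding.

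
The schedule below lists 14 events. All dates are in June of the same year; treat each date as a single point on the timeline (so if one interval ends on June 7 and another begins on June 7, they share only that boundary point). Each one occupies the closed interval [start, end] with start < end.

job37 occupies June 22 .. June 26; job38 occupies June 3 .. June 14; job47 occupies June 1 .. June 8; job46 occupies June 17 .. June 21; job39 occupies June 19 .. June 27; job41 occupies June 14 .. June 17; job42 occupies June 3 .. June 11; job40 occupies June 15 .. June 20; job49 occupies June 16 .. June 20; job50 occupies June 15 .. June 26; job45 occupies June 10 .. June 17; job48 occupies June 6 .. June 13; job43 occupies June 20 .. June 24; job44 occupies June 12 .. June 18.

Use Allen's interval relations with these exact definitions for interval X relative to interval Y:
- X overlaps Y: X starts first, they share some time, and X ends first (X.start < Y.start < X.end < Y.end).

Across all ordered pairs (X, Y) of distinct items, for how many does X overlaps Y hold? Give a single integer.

Checking all 182 ordered pairs for relation 'overlaps'; matching pairs in alphabetical order:
(job38, job44): job38 overlaps job44 ✓
(job38, job45): job38 overlaps job45 ✓
(job40, job39): job40 overlaps job39 ✓
(job40, job46): job40 overlaps job46 ✓
(job41, job40): job41 overlaps job40 ✓
(job41, job49): job41 overlaps job49 ✓
(job41, job50): job41 overlaps job50 ✓
(job42, job45): job42 overlaps job45 ✓
(job42, job48): job42 overlaps job48 ✓
(job43, job37): job43 overlaps job37 ✓
(job44, job40): job44 overlaps job40 ✓
(job44, job46): job44 overlaps job46 ✓
(job44, job49): job44 overlaps job49 ✓
(job44, job50): job44 overlaps job50 ✓
(job45, job40): job45 overlaps job40 ✓
(job45, job44): job45 overlaps job44 ✓
(job45, job49): job45 overlaps job49 ✓
(job45, job50): job45 overlaps job50 ✓
(job46, job39): job46 overlaps job39 ✓
(job46, job43): job46 overlaps job43 ✓
(job47, job38): job47 overlaps job38 ✓
(job47, job42): job47 overlaps job42 ✓
(job47, job48): job47 overlaps job48 ✓
(job48, job44): job48 overlaps job44 ✓
... plus 4 further pairs not listed.
Count: 28.

28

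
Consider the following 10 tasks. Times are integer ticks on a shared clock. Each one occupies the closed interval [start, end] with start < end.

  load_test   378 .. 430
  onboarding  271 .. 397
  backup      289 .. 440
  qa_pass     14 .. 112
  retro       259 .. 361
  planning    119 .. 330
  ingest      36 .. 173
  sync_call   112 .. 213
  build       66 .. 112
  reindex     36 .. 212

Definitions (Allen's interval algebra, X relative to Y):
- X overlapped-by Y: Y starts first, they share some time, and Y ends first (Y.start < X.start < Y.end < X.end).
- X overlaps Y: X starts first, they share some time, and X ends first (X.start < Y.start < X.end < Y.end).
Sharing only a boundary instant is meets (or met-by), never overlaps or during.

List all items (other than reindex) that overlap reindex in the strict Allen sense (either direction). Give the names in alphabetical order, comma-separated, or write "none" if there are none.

planning, qa_pass, sync_call

Target reindex = [36, 212].
backup [289, 440] → after → no.
build [66, 112] → during → no.
ingest [36, 173] → starts → no.
load_test [378, 430] → after → no.
onboarding [271, 397] → after → no.
planning [119, 330] → overlapped-by → yes.
qa_pass [14, 112] → overlaps → yes.
retro [259, 361] → after → no.
sync_call [112, 213] → overlapped-by → yes.
Result: planning, qa_pass, sync_call.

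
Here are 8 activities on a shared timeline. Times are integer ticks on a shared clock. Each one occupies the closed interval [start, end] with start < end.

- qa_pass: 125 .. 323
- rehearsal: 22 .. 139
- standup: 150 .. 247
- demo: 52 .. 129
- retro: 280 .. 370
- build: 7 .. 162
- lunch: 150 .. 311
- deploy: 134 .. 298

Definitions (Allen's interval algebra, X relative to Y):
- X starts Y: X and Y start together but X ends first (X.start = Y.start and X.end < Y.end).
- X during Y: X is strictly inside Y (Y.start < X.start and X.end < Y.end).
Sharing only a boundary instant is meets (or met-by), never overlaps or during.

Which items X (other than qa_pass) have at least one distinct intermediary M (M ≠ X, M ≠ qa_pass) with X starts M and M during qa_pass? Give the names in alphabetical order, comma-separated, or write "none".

standup

Target qa_pass = [125, 323].
Intermediaries M with M during qa_pass: deploy, lunch, standup.
Via deploy — items with X starts deploy: none.
Via lunch — items with X starts lunch: standup.
Via standup — items with X starts standup: none.
Union: standup.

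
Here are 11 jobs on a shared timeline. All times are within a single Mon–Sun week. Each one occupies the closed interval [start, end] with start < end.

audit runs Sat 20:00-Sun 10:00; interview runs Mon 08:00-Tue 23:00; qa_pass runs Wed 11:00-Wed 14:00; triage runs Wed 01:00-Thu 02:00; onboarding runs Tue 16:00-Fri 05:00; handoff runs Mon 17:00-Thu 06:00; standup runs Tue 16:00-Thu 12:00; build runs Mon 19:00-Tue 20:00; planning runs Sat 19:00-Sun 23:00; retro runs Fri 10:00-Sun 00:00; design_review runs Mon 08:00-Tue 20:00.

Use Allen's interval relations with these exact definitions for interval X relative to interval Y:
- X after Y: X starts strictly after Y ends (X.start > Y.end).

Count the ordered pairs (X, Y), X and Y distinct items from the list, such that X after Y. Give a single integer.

Checking all 110 ordered pairs for relation 'after'; matching pairs in alphabetical order:
(audit, build): audit after build ✓
(audit, design_review): audit after design_review ✓
(audit, handoff): audit after handoff ✓
(audit, interview): audit after interview ✓
(audit, onboarding): audit after onboarding ✓
(audit, qa_pass): audit after qa_pass ✓
(audit, standup): audit after standup ✓
(audit, triage): audit after triage ✓
(planning, build): planning after build ✓
(planning, design_review): planning after design_review ✓
(planning, handoff): planning after handoff ✓
(planning, interview): planning after interview ✓
(planning, onboarding): planning after onboarding ✓
(planning, qa_pass): planning after qa_pass ✓
(planning, standup): planning after standup ✓
(planning, triage): planning after triage ✓
(qa_pass, build): qa_pass after build ✓
(qa_pass, design_review): qa_pass after design_review ✓
(qa_pass, interview): qa_pass after interview ✓
(retro, build): retro after build ✓
(retro, design_review): retro after design_review ✓
(retro, handoff): retro after handoff ✓
(retro, interview): retro after interview ✓
(retro, onboarding): retro after onboarding ✓
... plus 6 further pairs not listed.
Count: 30.

30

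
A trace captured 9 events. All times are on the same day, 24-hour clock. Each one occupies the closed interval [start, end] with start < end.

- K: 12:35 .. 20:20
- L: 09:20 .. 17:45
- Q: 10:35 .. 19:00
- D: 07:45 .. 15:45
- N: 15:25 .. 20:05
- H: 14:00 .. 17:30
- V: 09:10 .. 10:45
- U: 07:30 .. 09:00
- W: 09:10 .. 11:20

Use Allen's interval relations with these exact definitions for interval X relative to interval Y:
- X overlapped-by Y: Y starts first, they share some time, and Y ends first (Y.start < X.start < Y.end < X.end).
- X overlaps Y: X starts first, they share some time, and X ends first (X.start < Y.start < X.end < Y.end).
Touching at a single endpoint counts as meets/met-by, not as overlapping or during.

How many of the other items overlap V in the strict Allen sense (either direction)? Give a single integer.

2

Target V = [09:10, 10:45].
D [07:45, 15:45] → contains → no.
H [14:00, 17:30] → after → no.
K [12:35, 20:20] → after → no.
L [09:20, 17:45] → overlapped-by → counts.
N [15:25, 20:05] → after → no.
Q [10:35, 19:00] → overlapped-by → counts.
U [07:30, 09:00] → before → no.
W [09:10, 11:20] → started-by → no.
Total: 2.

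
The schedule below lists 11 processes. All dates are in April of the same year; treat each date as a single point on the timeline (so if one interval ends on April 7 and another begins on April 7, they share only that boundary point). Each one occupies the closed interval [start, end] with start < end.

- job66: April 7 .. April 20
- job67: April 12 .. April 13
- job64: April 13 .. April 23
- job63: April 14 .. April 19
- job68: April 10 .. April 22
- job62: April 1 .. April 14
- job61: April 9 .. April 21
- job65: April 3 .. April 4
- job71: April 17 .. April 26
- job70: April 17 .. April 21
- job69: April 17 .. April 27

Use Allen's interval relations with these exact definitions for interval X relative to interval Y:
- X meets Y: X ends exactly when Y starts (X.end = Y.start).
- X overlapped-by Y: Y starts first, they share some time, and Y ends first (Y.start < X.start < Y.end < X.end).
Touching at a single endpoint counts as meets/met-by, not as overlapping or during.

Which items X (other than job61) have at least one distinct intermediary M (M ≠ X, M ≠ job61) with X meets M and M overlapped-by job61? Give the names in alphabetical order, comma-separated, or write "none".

job67

Target job61 = [April 9, April 21].
Intermediaries M with M overlapped-by job61: job64, job68, job69, job71.
Via job64 — items with X meets job64: job67.
Via job68 — items with X meets job68: none.
Via job69 — items with X meets job69: none.
Via job71 — items with X meets job71: none.
Union: job67.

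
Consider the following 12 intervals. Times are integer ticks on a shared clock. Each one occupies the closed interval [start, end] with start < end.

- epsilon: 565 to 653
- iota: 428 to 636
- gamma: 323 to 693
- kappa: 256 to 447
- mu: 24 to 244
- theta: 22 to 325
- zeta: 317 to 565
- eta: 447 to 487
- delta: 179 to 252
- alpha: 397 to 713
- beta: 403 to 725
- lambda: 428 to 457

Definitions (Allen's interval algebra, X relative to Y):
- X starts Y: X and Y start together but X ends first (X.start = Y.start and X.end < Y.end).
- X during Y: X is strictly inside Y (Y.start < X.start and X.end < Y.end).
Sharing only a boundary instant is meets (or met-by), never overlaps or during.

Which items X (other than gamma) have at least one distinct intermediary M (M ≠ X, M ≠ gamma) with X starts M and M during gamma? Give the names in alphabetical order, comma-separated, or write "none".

lambda

Target gamma = [323, 693].
Intermediaries M with M during gamma: epsilon, eta, iota, lambda.
Via epsilon — items with X starts epsilon: none.
Via eta — items with X starts eta: none.
Via iota — items with X starts iota: lambda.
Via lambda — items with X starts lambda: none.
Union: lambda.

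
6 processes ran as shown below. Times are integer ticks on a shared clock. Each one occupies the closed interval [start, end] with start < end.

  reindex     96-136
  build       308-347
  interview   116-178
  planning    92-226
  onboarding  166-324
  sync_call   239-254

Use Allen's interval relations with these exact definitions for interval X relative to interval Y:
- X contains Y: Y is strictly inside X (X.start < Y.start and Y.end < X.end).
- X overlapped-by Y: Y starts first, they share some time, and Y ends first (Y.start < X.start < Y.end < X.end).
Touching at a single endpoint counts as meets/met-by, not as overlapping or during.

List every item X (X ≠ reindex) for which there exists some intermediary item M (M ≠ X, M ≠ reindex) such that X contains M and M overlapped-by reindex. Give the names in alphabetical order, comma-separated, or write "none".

planning

Target reindex = [96, 136].
Intermediaries M with M overlapped-by reindex: interview.
Via interview — items with X contains interview: planning.
Union: planning.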